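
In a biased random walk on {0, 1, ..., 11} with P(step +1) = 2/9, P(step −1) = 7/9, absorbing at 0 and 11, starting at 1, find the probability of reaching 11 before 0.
P(hit 11 before 0) = (1 − (7/2)^1) / (1 − (7/2)^11) = 1024/395464939

Let u_k denote P(reach 11 before 0 | start at k). Boundary: u_0 = 0, u_11 = 1. Recurrence: u_k = 2/9·u_{k+1} + 7/9·u_{k-1} for 1 ≤ k ≤ 10. Try u_k = A + B·r^k with r = q/p = (7/9)/(2/9) = 7/2. Substitution satisfies the recurrence; boundary conditions give:
  u_k = (1 − r^k) / (1 − r^N) = (1 − (7/2)^1) / (1 − (7/2)^11) = 1024/395464939.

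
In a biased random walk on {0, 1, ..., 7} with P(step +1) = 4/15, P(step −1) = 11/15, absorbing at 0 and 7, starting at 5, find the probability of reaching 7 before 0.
P(hit 7 before 0) = (1 − (11/4)^5) / (1 − (11/4)^7) = 365776/2781541

Let u_k denote P(reach 7 before 0 | start at k). Boundary: u_0 = 0, u_7 = 1. Recurrence: u_k = 4/15·u_{k+1} + 11/15·u_{k-1} for 1 ≤ k ≤ 6. Try u_k = A + B·r^k with r = q/p = (11/15)/(4/15) = 11/4. Substitution satisfies the recurrence; boundary conditions give:
  u_k = (1 − r^k) / (1 − r^N) = (1 − (11/4)^5) / (1 − (11/4)^7) = 365776/2781541.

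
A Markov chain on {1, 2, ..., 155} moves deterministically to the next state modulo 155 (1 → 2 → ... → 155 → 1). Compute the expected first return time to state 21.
E[T_21 | X_0 = 21] = 155

The chain cycles deterministically, so starting at state 21 it returns in exactly 155 steps. Equivalently, the stationary distribution is uniform π_j = 1/155 for every state j, so by Kac's formula E[T_21] = 1/π_21 = 155.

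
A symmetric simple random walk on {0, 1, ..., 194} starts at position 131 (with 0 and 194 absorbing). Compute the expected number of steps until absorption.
E[τ | X_0 = 131] = 8253

Let v_k = E[τ | X_0 = k]. Boundary: v_0 = v_194 = 0. Recurrence: v_k = 1 + (v_{k-1} + v_{k+1})/2 for 1 ≤ k ≤ 193. The particular solution to v_k − (v_{k-1} + v_{k+1})/2 = 1 is v_k = −k^2. Adding homogeneous solution A + B k and matching boundaries gives v_k = k (194 − k). Substituting k = 131: v_131 = 131 · 63 = 8253.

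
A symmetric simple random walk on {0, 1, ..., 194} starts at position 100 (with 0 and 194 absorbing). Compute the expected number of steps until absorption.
E[τ | X_0 = 100] = 9400

Let v_k = E[τ | X_0 = k]. Boundary: v_0 = v_194 = 0. Recurrence: v_k = 1 + (v_{k-1} + v_{k+1})/2 for 1 ≤ k ≤ 193. The particular solution to v_k − (v_{k-1} + v_{k+1})/2 = 1 is v_k = −k^2. Adding homogeneous solution A + B k and matching boundaries gives v_k = k (194 − k). Substituting k = 100: v_100 = 100 · 94 = 9400.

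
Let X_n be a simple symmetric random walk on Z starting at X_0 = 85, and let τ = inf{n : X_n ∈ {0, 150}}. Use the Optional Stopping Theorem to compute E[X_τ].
E[X_τ] = 85

X_n is a martingale and τ is a bounded-mean stopping time (indeed τ is finite a.s. with bounded expectation since the walk is in a bounded region). By the OST, E[X_τ] = E[X_0] = 85. Equivalently: E[X_τ] = 150 · P(hit 150 first) + 0 · P(hit 0 first) = 150 · (85/150) = 85.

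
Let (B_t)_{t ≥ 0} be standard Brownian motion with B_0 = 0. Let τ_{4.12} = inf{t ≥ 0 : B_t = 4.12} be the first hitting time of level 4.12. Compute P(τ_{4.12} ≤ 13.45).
P(τ_{4.12} ≤ 13.45) = 2(1 − Φ(4.12/√13.45)) = 2(1 − Φ(1.1234)) ≈ 0.2613

By the reflection principle for standard BM, P(τ_b ≤ t) = 2 · P(B_t ≥ b). Since B_t ~ N(0, t), P(B_t ≥ 4.12) = 1 − Φ(4.12/√t) = 1 − Φ(4.12/√13.45) = 1 − Φ(1.1234) ≈ 0.13063. Doubling: P(τ_{4.12} ≤ 13.45) ≈ 2 · 0.13063 = 0.26126 ≈ 0.2613.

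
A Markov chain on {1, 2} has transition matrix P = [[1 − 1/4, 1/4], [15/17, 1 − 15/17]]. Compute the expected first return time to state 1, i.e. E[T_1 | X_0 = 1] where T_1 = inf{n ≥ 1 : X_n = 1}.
E[T_1 | X_0 = 1] = 1/π_1 = 77/60

For an irreducible recurrent Markov chain with stationary distribution π, E[T_i | X_0 = i] = 1/π_i (Kac's formula). Here π_1 = (15/17)/(1/4 + 15/17) = (15/17)/(77/68) = 60/77, so E[T_1 | X_0 = 1] = 1/π_1 = (1/4 + 15/17)/(15/17) = (77/68)/(15/17) = 77/60.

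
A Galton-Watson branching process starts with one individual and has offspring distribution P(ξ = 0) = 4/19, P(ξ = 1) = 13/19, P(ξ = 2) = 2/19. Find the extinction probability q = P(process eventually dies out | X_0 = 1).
q = 1

Mean offspring μ = 0·4/19 + 1·13/19 + 2·2/19 = 17/19 ≤ 1. For μ ≤ 1 with offspring not concentrated at 1, the Galton-Watson process goes extinct almost surely, so q = 1.
(Algebraic check: The pgf is f(s) = 4/19 + 13/19·s + 2/19·s². The extinction probability q is the smallest fixed point of f in [0, 1]. Setting s = f(s):
  2/19·s² + (13/19 − 1)·s + 4/19 = 0
  2/19·s² − (4/19 + 2/19)·s + 4/19 = 0
which factors as (s − 1)·(2/19·s − 4/19) = 0, giving roots s = 1 and s = (4/19)/(2/19) = 2. Since 2 ≥ 1, the smallest root in [0, 1] is s = 1.)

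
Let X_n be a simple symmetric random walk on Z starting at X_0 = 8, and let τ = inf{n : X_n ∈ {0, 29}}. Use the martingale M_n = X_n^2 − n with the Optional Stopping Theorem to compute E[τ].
E[τ] = 168

M_n = X_n^2 − n is a martingale (since E[X_{n+1}^2 | F_n] = X_n^2 + 1). By OST (τ has finite mean in a bounded region), E[M_τ] = E[M_0] = X_0^2 − 0 = 8^2 = 64. Also E[M_τ] = E[X_τ^2] − E[τ]. The walk exits at 0 or 29, with P(hit 29 first) = 8/29, so E[X_τ^2] = 29^2 · 8/29 + 0 = 232. Thus E[τ] = E[X_τ^2] − E[M_τ] = 232 − 64 = 168 = 8(29 − 8) = 168.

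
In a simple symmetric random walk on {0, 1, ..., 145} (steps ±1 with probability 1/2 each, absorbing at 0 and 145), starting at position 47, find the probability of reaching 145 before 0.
P(hit 145 before 0) = 47/145

Let u_k = P(hit 145 before 0 | start at k). Then u_0 = 0, u_145 = 1, and u_k = u_{k-1}/2 + u_{k+1}/2 for 1 ≤ k ≤ 144. This harmonic recurrence is solved by u_k = k/145, giving u_47 = 47/145.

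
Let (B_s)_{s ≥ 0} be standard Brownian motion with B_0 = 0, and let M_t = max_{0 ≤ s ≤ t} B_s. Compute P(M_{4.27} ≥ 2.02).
P(M_{4.27} ≥ 2.02) = 2·P(B_{4.27} ≥ 2.02) = 2(1 − Φ(2.02/√4.27)) ≈ 0.3283

By the reflection principle for Brownian motion, P(M_t ≥ a) = 2 · P(B_t ≥ a) for a ≥ 0. Since B_t ~ N(0, t), P(B_t ≥ 2.02) = 1 − Φ(2.02/√t) = 1 − Φ(2.02/√4.27) = 1 − Φ(0.9775). So
  P(M_{4.27} ≥ 2.02) = 2(1 − Φ(0.9775)) ≈ 0.3283.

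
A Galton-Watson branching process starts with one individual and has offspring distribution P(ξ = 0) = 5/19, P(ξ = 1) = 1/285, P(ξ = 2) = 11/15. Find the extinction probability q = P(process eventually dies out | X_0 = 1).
q = 75/209

The pgf is f(s) = 5/19 + 1/285·s + 11/15·s². The extinction probability q is the smallest fixed point of f in [0, 1]. Setting s = f(s):
  11/15·s² + (1/285 − 1)·s + 5/19 = 0
  11/15·s² − (5/19 + 11/15)·s + 5/19 = 0
which factors as (s − 1)·(11/15·s − 5/19) = 0, giving roots s = 1 and s = (5/19)/(11/15) = 75/209.
Mean offspring μ = 1/285 + 2·11/15 = 419/285 > 1 (supercritical), so q < 1. The extinction probability is the smaller root: q = (5/19)/(11/15) = 75/209.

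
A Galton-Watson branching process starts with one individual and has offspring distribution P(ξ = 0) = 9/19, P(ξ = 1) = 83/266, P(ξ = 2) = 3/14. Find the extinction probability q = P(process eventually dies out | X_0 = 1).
q = 1

Mean offspring μ = 0·9/19 + 1·83/266 + 2·3/14 = 197/266 ≤ 1. For μ ≤ 1 with offspring not concentrated at 1, the Galton-Watson process goes extinct almost surely, so q = 1.
(Algebraic check: The pgf is f(s) = 9/19 + 83/266·s + 3/14·s². The extinction probability q is the smallest fixed point of f in [0, 1]. Setting s = f(s):
  3/14·s² + (83/266 − 1)·s + 9/19 = 0
  3/14·s² − (9/19 + 3/14)·s + 9/19 = 0
which factors as (s − 1)·(3/14·s − 9/19) = 0, giving roots s = 1 and s = (9/19)/(3/14) = 42/19. Since 42/19 ≥ 1, the smallest root in [0, 1] is s = 1.)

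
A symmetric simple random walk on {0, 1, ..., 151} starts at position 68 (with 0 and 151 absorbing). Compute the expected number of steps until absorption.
E[τ | X_0 = 68] = 5644

Let v_k = E[τ | X_0 = k]. Boundary: v_0 = v_151 = 0. Recurrence: v_k = 1 + (v_{k-1} + v_{k+1})/2 for 1 ≤ k ≤ 150. The particular solution to v_k − (v_{k-1} + v_{k+1})/2 = 1 is v_k = −k^2. Adding homogeneous solution A + B k and matching boundaries gives v_k = k (151 − k). Substituting k = 68: v_68 = 68 · 83 = 5644.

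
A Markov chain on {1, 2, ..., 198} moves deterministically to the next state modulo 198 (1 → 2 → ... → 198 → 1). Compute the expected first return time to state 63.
E[T_63 | X_0 = 63] = 198

The chain cycles deterministically, so starting at state 63 it returns in exactly 198 steps. Equivalently, the stationary distribution is uniform π_j = 1/198 for every state j, so by Kac's formula E[T_63] = 1/π_63 = 198.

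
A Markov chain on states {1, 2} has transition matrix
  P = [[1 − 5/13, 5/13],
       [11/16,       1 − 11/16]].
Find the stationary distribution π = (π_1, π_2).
π_1 = 143/223, π_2 = 80/223

Solve πP = π with π_1 + π_2 = 1. From πP = π: π_1 · (1 − 5/13) + π_2 · 11/16 = π_1 ⇒ π_2 · 11/16 = π_1 · 5/13 ⇒ π_2/π_1 = (5/13)/(11/16) = 80/143. Together with π_1 + π_2 = 1:
  π_1 = (11/16)/(5/13 + 11/16) = (11/16)/(223/208) = 143/223,
  π_2 = (5/13)/(5/13 + 11/16) = (5/13)/(223/208) = 80/223.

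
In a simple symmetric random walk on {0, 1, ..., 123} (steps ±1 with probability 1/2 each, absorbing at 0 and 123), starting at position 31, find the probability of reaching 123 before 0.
P(hit 123 before 0) = 31/123

Let u_k = P(hit 123 before 0 | start at k). Then u_0 = 0, u_123 = 1, and u_k = u_{k-1}/2 + u_{k+1}/2 for 1 ≤ k ≤ 122. This harmonic recurrence is solved by u_k = k/123, giving u_31 = 31/123.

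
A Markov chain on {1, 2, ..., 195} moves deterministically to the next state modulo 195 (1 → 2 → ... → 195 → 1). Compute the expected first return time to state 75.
E[T_75 | X_0 = 75] = 195

The chain cycles deterministically, so starting at state 75 it returns in exactly 195 steps. Equivalently, the stationary distribution is uniform π_j = 1/195 for every state j, so by Kac's formula E[T_75] = 1/π_75 = 195.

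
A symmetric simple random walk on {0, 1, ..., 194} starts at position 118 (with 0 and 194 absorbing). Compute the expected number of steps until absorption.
E[τ | X_0 = 118] = 8968

Let v_k = E[τ | X_0 = k]. Boundary: v_0 = v_194 = 0. Recurrence: v_k = 1 + (v_{k-1} + v_{k+1})/2 for 1 ≤ k ≤ 193. The particular solution to v_k − (v_{k-1} + v_{k+1})/2 = 1 is v_k = −k^2. Adding homogeneous solution A + B k and matching boundaries gives v_k = k (194 − k). Substituting k = 118: v_118 = 118 · 76 = 8968.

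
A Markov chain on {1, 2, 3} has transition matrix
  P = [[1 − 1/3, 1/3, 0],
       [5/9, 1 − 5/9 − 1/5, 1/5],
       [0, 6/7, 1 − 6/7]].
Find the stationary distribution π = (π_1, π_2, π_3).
π = (50/87, 10/29, 7/87)

This is a birth-death chain on three states, which satisfies detailed balance: π_1 · P_{12} = π_2 · P_{21} and π_2 · P_{23} = π_3 · P_{32}.
From π_1 · 1/3 = π_2 · 5/9: π_2/π_1 = (1/3)/(5/9) = 3/5.
From π_2 · 1/5 = π_3 · 6/7: π_3/π_2 = (1/5)/(6/7) = 7/30.
Take π_1 proportional to 1; then unnormalized π = (1, 3/5, 7/50). Normalize by dividing by the sum 87/50:
  π = (50/87, 10/29, 7/87).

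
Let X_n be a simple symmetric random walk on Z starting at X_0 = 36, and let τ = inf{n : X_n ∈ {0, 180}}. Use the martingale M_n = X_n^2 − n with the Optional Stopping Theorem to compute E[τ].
E[τ] = 5184

M_n = X_n^2 − n is a martingale (since E[X_{n+1}^2 | F_n] = X_n^2 + 1). By OST (τ has finite mean in a bounded region), E[M_τ] = E[M_0] = X_0^2 − 0 = 36^2 = 1296. Also E[M_τ] = E[X_τ^2] − E[τ]. The walk exits at 0 or 180, with P(hit 180 first) = 36/180, so E[X_τ^2] = 180^2 · 36/180 + 0 = 6480. Thus E[τ] = E[X_τ^2] − E[M_τ] = 6480 − 1296 = 5184 = 36(180 − 36) = 5184.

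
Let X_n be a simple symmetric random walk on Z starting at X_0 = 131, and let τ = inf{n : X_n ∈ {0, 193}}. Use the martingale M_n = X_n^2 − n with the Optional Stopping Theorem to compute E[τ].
E[τ] = 8122

M_n = X_n^2 − n is a martingale (since E[X_{n+1}^2 | F_n] = X_n^2 + 1). By OST (τ has finite mean in a bounded region), E[M_τ] = E[M_0] = X_0^2 − 0 = 131^2 = 17161. Also E[M_τ] = E[X_τ^2] − E[τ]. The walk exits at 0 or 193, with P(hit 193 first) = 131/193, so E[X_τ^2] = 193^2 · 131/193 + 0 = 25283. Thus E[τ] = E[X_τ^2] − E[M_τ] = 25283 − 17161 = 8122 = 131(193 − 131) = 8122.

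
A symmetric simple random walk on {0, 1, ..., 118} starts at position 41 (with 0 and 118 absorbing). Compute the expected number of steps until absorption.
E[τ | X_0 = 41] = 3157

Let v_k = E[τ | X_0 = k]. Boundary: v_0 = v_118 = 0. Recurrence: v_k = 1 + (v_{k-1} + v_{k+1})/2 for 1 ≤ k ≤ 117. The particular solution to v_k − (v_{k-1} + v_{k+1})/2 = 1 is v_k = −k^2. Adding homogeneous solution A + B k and matching boundaries gives v_k = k (118 − k). Substituting k = 41: v_41 = 41 · 77 = 3157.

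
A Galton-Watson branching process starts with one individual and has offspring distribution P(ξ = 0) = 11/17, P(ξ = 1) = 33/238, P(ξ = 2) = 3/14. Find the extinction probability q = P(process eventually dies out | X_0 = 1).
q = 1

Mean offspring μ = 0·11/17 + 1·33/238 + 2·3/14 = 135/238 ≤ 1. For μ ≤ 1 with offspring not concentrated at 1, the Galton-Watson process goes extinct almost surely, so q = 1.
(Algebraic check: The pgf is f(s) = 11/17 + 33/238·s + 3/14·s². The extinction probability q is the smallest fixed point of f in [0, 1]. Setting s = f(s):
  3/14·s² + (33/238 − 1)·s + 11/17 = 0
  3/14·s² − (11/17 + 3/14)·s + 11/17 = 0
which factors as (s − 1)·(3/14·s − 11/17) = 0, giving roots s = 1 and s = (11/17)/(3/14) = 154/51. Since 154/51 ≥ 1, the smallest root in [0, 1] is s = 1.)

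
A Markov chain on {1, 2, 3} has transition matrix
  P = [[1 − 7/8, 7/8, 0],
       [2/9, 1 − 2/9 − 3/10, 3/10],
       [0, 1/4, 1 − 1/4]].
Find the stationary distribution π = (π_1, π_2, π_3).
π = (80/773, 315/773, 378/773)

This is a birth-death chain on three states, which satisfies detailed balance: π_1 · P_{12} = π_2 · P_{21} and π_2 · P_{23} = π_3 · P_{32}.
From π_1 · 7/8 = π_2 · 2/9: π_2/π_1 = (7/8)/(2/9) = 63/16.
From π_2 · 3/10 = π_3 · 1/4: π_3/π_2 = (3/10)/(1/4) = 6/5.
Take π_1 proportional to 1; then unnormalized π = (1, 63/16, 189/40). Normalize by dividing by the sum 773/80:
  π = (80/773, 315/773, 378/773).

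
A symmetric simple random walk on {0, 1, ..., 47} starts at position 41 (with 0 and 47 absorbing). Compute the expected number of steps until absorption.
E[τ | X_0 = 41] = 246

Let v_k = E[τ | X_0 = k]. Boundary: v_0 = v_47 = 0. Recurrence: v_k = 1 + (v_{k-1} + v_{k+1})/2 for 1 ≤ k ≤ 46. The particular solution to v_k − (v_{k-1} + v_{k+1})/2 = 1 is v_k = −k^2. Adding homogeneous solution A + B k and matching boundaries gives v_k = k (47 − k). Substituting k = 41: v_41 = 41 · 6 = 246.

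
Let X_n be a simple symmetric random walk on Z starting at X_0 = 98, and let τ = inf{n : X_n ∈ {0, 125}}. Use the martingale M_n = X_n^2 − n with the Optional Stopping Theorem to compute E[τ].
E[τ] = 2646

M_n = X_n^2 − n is a martingale (since E[X_{n+1}^2 | F_n] = X_n^2 + 1). By OST (τ has finite mean in a bounded region), E[M_τ] = E[M_0] = X_0^2 − 0 = 98^2 = 9604. Also E[M_τ] = E[X_τ^2] − E[τ]. The walk exits at 0 or 125, with P(hit 125 first) = 98/125, so E[X_τ^2] = 125^2 · 98/125 + 0 = 12250. Thus E[τ] = E[X_τ^2] − E[M_τ] = 12250 − 9604 = 2646 = 98(125 − 98) = 2646.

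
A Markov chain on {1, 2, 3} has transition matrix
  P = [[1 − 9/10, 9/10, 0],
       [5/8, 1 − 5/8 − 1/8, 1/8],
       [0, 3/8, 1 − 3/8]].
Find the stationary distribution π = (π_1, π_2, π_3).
π = (25/73, 36/73, 12/73)

This is a birth-death chain on three states, which satisfies detailed balance: π_1 · P_{12} = π_2 · P_{21} and π_2 · P_{23} = π_3 · P_{32}.
From π_1 · 9/10 = π_2 · 5/8: π_2/π_1 = (9/10)/(5/8) = 36/25.
From π_2 · 1/8 = π_3 · 3/8: π_3/π_2 = (1/8)/(3/8) = 1/3.
Take π_1 proportional to 1; then unnormalized π = (1, 36/25, 12/25). Normalize by dividing by the sum 73/25:
  π = (25/73, 36/73, 12/73).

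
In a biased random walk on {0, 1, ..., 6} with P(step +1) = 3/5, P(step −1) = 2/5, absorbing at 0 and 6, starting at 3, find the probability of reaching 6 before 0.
P(hit 6 before 0) = (1 − (2/3)^3) / (1 − (2/3)^6) = 27/35

Let u_k denote P(reach 6 before 0 | start at k). Boundary: u_0 = 0, u_6 = 1. Recurrence: u_k = 3/5·u_{k+1} + 2/5·u_{k-1} for 1 ≤ k ≤ 5. Try u_k = A + B·r^k with r = q/p = (2/5)/(3/5) = 2/3. Substitution satisfies the recurrence; boundary conditions give:
  u_k = (1 − r^k) / (1 − r^N) = (1 − (2/3)^3) / (1 − (2/3)^6) = 27/35.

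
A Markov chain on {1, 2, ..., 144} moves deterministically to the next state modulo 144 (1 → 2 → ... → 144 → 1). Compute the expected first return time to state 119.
E[T_119 | X_0 = 119] = 144

The chain cycles deterministically, so starting at state 119 it returns in exactly 144 steps. Equivalently, the stationary distribution is uniform π_j = 1/144 for every state j, so by Kac's formula E[T_119] = 1/π_119 = 144.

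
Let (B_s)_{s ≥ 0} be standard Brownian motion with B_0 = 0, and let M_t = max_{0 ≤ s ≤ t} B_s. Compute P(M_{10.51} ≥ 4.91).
P(M_{10.51} ≥ 4.91) = 2·P(B_{10.51} ≥ 4.91) = 2(1 − Φ(4.91/√10.51)) ≈ 0.1299

By the reflection principle for Brownian motion, P(M_t ≥ a) = 2 · P(B_t ≥ a) for a ≥ 0. Since B_t ~ N(0, t), P(B_t ≥ 4.91) = 1 − Φ(4.91/√t) = 1 − Φ(4.91/√10.51) = 1 − Φ(1.5145). So
  P(M_{10.51} ≥ 4.91) = 2(1 − Φ(1.5145)) ≈ 0.1299.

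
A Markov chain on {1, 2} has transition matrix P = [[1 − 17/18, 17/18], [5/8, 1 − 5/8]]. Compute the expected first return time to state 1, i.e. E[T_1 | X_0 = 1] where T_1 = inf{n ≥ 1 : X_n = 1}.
E[T_1 | X_0 = 1] = 1/π_1 = 113/45

For an irreducible recurrent Markov chain with stationary distribution π, E[T_i | X_0 = i] = 1/π_i (Kac's formula). Here π_1 = (5/8)/(17/18 + 5/8) = (5/8)/(113/72) = 45/113, so E[T_1 | X_0 = 1] = 1/π_1 = (17/18 + 5/8)/(5/8) = (113/72)/(5/8) = 113/45.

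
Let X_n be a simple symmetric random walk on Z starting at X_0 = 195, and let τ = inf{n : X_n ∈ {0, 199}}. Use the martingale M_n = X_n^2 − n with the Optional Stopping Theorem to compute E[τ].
E[τ] = 780

M_n = X_n^2 − n is a martingale (since E[X_{n+1}^2 | F_n] = X_n^2 + 1). By OST (τ has finite mean in a bounded region), E[M_τ] = E[M_0] = X_0^2 − 0 = 195^2 = 38025. Also E[M_τ] = E[X_τ^2] − E[τ]. The walk exits at 0 or 199, with P(hit 199 first) = 195/199, so E[X_τ^2] = 199^2 · 195/199 + 0 = 38805. Thus E[τ] = E[X_τ^2] − E[M_τ] = 38805 − 38025 = 780 = 195(199 − 195) = 780.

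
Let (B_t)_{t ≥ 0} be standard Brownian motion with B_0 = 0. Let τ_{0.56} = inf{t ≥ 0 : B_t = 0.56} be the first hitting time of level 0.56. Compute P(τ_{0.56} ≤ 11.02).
P(τ_{0.56} ≤ 11.02) = 2(1 − Φ(0.56/√11.02)) = 2(1 − Φ(0.1687)) ≈ 0.8660

By the reflection principle for standard BM, P(τ_b ≤ t) = 2 · P(B_t ≥ b). Since B_t ~ N(0, t), P(B_t ≥ 0.56) = 1 − Φ(0.56/√t) = 1 − Φ(0.56/√11.02) = 1 − Φ(0.1687) ≈ 0.43302. Doubling: P(τ_{0.56} ≤ 11.02) ≈ 2 · 0.43302 = 0.86604 ≈ 0.8660.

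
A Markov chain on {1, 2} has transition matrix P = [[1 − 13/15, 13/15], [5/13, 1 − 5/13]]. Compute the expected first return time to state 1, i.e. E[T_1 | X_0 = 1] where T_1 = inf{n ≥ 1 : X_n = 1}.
E[T_1 | X_0 = 1] = 1/π_1 = 244/75

For an irreducible recurrent Markov chain with stationary distribution π, E[T_i | X_0 = i] = 1/π_i (Kac's formula). Here π_1 = (5/13)/(13/15 + 5/13) = (5/13)/(244/195) = 75/244, so E[T_1 | X_0 = 1] = 1/π_1 = (13/15 + 5/13)/(5/13) = (244/195)/(5/13) = 244/75.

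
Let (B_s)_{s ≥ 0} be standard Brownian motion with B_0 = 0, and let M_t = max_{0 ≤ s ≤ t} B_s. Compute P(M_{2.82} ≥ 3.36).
P(M_{2.82} ≥ 3.36) = 2·P(B_{2.82} ≥ 3.36) = 2(1 − Φ(3.36/√2.82)) ≈ 0.0454

By the reflection principle for Brownian motion, P(M_t ≥ a) = 2 · P(B_t ≥ a) for a ≥ 0. Since B_t ~ N(0, t), P(B_t ≥ 3.36) = 1 − Φ(3.36/√t) = 1 − Φ(3.36/√2.82) = 1 − Φ(2.0009). So
  P(M_{2.82} ≥ 3.36) = 2(1 − Φ(2.0009)) ≈ 0.0454.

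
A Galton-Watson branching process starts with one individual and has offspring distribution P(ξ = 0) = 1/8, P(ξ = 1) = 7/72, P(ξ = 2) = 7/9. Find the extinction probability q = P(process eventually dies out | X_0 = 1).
q = 9/56

The pgf is f(s) = 1/8 + 7/72·s + 7/9·s². The extinction probability q is the smallest fixed point of f in [0, 1]. Setting s = f(s):
  7/9·s² + (7/72 − 1)·s + 1/8 = 0
  7/9·s² − (1/8 + 7/9)·s + 1/8 = 0
which factors as (s − 1)·(7/9·s − 1/8) = 0, giving roots s = 1 and s = (1/8)/(7/9) = 9/56.
Mean offspring μ = 7/72 + 2·7/9 = 119/72 > 1 (supercritical), so q < 1. The extinction probability is the smaller root: q = (1/8)/(7/9) = 9/56.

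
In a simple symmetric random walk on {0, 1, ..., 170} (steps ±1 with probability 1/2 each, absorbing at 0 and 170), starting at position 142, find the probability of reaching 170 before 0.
P(hit 170 before 0) = 142/170 = 71/85

Let u_k = P(hit 170 before 0 | start at k). Then u_0 = 0, u_170 = 1, and u_k = u_{k-1}/2 + u_{k+1}/2 for 1 ≤ k ≤ 169. This harmonic recurrence is solved by u_k = k/170, giving u_142 = 142/170 = 71/85.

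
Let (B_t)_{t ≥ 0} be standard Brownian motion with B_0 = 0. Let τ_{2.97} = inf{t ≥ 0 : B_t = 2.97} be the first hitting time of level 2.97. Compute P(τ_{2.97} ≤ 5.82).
P(τ_{2.97} ≤ 5.82) = 2(1 − Φ(2.97/√5.82)) = 2(1 − Φ(1.2311)) ≈ 0.2183

By the reflection principle for standard BM, P(τ_b ≤ t) = 2 · P(B_t ≥ b). Since B_t ~ N(0, t), P(B_t ≥ 2.97) = 1 − Φ(2.97/√t) = 1 − Φ(2.97/√5.82) = 1 − Φ(1.2311) ≈ 0.10914. Doubling: P(τ_{2.97} ≤ 5.82) ≈ 2 · 0.10914 = 0.21828 ≈ 0.2183.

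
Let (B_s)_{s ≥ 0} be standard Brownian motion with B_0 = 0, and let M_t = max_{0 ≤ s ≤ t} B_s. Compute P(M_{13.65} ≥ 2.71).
P(M_{13.65} ≥ 2.71) = 2·P(B_{13.65} ≥ 2.71) = 2(1 − Φ(2.71/√13.65)) ≈ 0.4633

By the reflection principle for Brownian motion, P(M_t ≥ a) = 2 · P(B_t ≥ a) for a ≥ 0. Since B_t ~ N(0, t), P(B_t ≥ 2.71) = 1 − Φ(2.71/√t) = 1 − Φ(2.71/√13.65) = 1 − Φ(0.7335). So
  P(M_{13.65} ≥ 2.71) = 2(1 − Φ(0.7335)) ≈ 0.4633.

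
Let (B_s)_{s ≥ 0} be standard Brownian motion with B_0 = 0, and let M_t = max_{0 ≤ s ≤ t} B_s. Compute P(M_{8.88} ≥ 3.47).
P(M_{8.88} ≥ 3.47) = 2·P(B_{8.88} ≥ 3.47) = 2(1 − Φ(3.47/√8.88)) ≈ 0.2442

By the reflection principle for Brownian motion, P(M_t ≥ a) = 2 · P(B_t ≥ a) for a ≥ 0. Since B_t ~ N(0, t), P(B_t ≥ 3.47) = 1 − Φ(3.47/√t) = 1 − Φ(3.47/√8.88) = 1 − Φ(1.1645). So
  P(M_{8.88} ≥ 3.47) = 2(1 − Φ(1.1645)) ≈ 0.2442.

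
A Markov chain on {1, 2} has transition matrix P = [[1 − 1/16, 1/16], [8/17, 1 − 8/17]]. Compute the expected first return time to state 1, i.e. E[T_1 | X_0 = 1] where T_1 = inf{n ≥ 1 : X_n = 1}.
E[T_1 | X_0 = 1] = 1/π_1 = 145/128

For an irreducible recurrent Markov chain with stationary distribution π, E[T_i | X_0 = i] = 1/π_i (Kac's formula). Here π_1 = (8/17)/(1/16 + 8/17) = (8/17)/(145/272) = 128/145, so E[T_1 | X_0 = 1] = 1/π_1 = (1/16 + 8/17)/(8/17) = (145/272)/(8/17) = 145/128.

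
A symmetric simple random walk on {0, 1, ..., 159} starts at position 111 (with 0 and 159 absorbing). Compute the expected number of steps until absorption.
E[τ | X_0 = 111] = 5328

Let v_k = E[τ | X_0 = k]. Boundary: v_0 = v_159 = 0. Recurrence: v_k = 1 + (v_{k-1} + v_{k+1})/2 for 1 ≤ k ≤ 158. The particular solution to v_k − (v_{k-1} + v_{k+1})/2 = 1 is v_k = −k^2. Adding homogeneous solution A + B k and matching boundaries gives v_k = k (159 − k). Substituting k = 111: v_111 = 111 · 48 = 5328.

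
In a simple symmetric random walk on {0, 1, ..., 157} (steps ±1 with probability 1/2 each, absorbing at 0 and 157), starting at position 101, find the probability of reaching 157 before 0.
P(hit 157 before 0) = 101/157

Let u_k = P(hit 157 before 0 | start at k). Then u_0 = 0, u_157 = 1, and u_k = u_{k-1}/2 + u_{k+1}/2 for 1 ≤ k ≤ 156. This harmonic recurrence is solved by u_k = k/157, giving u_101 = 101/157.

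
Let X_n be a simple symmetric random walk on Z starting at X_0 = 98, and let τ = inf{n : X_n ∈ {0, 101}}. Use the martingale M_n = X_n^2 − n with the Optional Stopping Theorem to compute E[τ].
E[τ] = 294

M_n = X_n^2 − n is a martingale (since E[X_{n+1}^2 | F_n] = X_n^2 + 1). By OST (τ has finite mean in a bounded region), E[M_τ] = E[M_0] = X_0^2 − 0 = 98^2 = 9604. Also E[M_τ] = E[X_τ^2] − E[τ]. The walk exits at 0 or 101, with P(hit 101 first) = 98/101, so E[X_τ^2] = 101^2 · 98/101 + 0 = 9898. Thus E[τ] = E[X_τ^2] − E[M_τ] = 9898 − 9604 = 294 = 98(101 − 98) = 294.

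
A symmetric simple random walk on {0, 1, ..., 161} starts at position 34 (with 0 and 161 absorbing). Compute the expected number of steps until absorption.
E[τ | X_0 = 34] = 4318

Let v_k = E[τ | X_0 = k]. Boundary: v_0 = v_161 = 0. Recurrence: v_k = 1 + (v_{k-1} + v_{k+1})/2 for 1 ≤ k ≤ 160. The particular solution to v_k − (v_{k-1} + v_{k+1})/2 = 1 is v_k = −k^2. Adding homogeneous solution A + B k and matching boundaries gives v_k = k (161 − k). Substituting k = 34: v_34 = 34 · 127 = 4318.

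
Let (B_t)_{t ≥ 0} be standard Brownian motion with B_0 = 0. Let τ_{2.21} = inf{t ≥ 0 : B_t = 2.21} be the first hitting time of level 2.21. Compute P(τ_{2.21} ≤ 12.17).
P(τ_{2.21} ≤ 12.17) = 2(1 − Φ(2.21/√12.17)) = 2(1 − Φ(0.6335)) ≈ 0.5264

By the reflection principle for standard BM, P(τ_b ≤ t) = 2 · P(B_t ≥ b). Since B_t ~ N(0, t), P(B_t ≥ 2.21) = 1 − Φ(2.21/√t) = 1 − Φ(2.21/√12.17) = 1 − Φ(0.6335) ≈ 0.26320. Doubling: P(τ_{2.21} ≤ 12.17) ≈ 2 · 0.26320 = 0.52640 ≈ 0.5264.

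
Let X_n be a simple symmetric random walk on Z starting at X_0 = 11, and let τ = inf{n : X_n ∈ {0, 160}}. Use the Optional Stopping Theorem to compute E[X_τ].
E[X_τ] = 11

X_n is a martingale and τ is a bounded-mean stopping time (indeed τ is finite a.s. with bounded expectation since the walk is in a bounded region). By the OST, E[X_τ] = E[X_0] = 11. Equivalently: E[X_τ] = 160 · P(hit 160 first) + 0 · P(hit 0 first) = 160 · (11/160) = 11.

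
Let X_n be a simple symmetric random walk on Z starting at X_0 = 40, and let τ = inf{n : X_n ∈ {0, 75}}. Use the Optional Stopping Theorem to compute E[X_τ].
E[X_τ] = 40

X_n is a martingale and τ is a bounded-mean stopping time (indeed τ is finite a.s. with bounded expectation since the walk is in a bounded region). By the OST, E[X_τ] = E[X_0] = 40. Equivalently: E[X_τ] = 75 · P(hit 75 first) + 0 · P(hit 0 first) = 75 · (40/75) = 40.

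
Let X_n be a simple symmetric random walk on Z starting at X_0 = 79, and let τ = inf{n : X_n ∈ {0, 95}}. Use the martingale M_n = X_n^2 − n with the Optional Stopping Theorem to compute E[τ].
E[τ] = 1264

M_n = X_n^2 − n is a martingale (since E[X_{n+1}^2 | F_n] = X_n^2 + 1). By OST (τ has finite mean in a bounded region), E[M_τ] = E[M_0] = X_0^2 − 0 = 79^2 = 6241. Also E[M_τ] = E[X_τ^2] − E[τ]. The walk exits at 0 or 95, with P(hit 95 first) = 79/95, so E[X_τ^2] = 95^2 · 79/95 + 0 = 7505. Thus E[τ] = E[X_τ^2] − E[M_τ] = 7505 − 6241 = 1264 = 79(95 − 79) = 1264.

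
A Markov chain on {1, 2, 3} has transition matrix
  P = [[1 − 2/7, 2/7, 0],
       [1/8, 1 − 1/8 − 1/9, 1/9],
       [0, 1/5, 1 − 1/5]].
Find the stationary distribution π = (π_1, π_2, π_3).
π = (9/41, 144/287, 80/287)

This is a birth-death chain on three states, which satisfies detailed balance: π_1 · P_{12} = π_2 · P_{21} and π_2 · P_{23} = π_3 · P_{32}.
From π_1 · 2/7 = π_2 · 1/8: π_2/π_1 = (2/7)/(1/8) = 16/7.
From π_2 · 1/9 = π_3 · 1/5: π_3/π_2 = (1/9)/(1/5) = 5/9.
Take π_1 proportional to 1; then unnormalized π = (1, 16/7, 80/63). Normalize by dividing by the sum 41/9:
  π = (9/41, 144/287, 80/287).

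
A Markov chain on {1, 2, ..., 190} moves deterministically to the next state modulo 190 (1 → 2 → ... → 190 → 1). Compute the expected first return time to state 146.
E[T_146 | X_0 = 146] = 190

The chain cycles deterministically, so starting at state 146 it returns in exactly 190 steps. Equivalently, the stationary distribution is uniform π_j = 1/190 for every state j, so by Kac's formula E[T_146] = 1/π_146 = 190.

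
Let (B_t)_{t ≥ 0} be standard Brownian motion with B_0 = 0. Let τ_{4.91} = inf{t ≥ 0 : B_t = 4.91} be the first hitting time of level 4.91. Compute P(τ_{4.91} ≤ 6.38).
P(τ_{4.91} ≤ 6.38) = 2(1 − Φ(4.91/√6.38)) = 2(1 − Φ(1.9439)) ≈ 0.0519

By the reflection principle for standard BM, P(τ_b ≤ t) = 2 · P(B_t ≥ b). Since B_t ~ N(0, t), P(B_t ≥ 4.91) = 1 − Φ(4.91/√t) = 1 − Φ(4.91/√6.38) = 1 − Φ(1.9439) ≈ 0.02595. Doubling: P(τ_{4.91} ≤ 6.38) ≈ 2 · 0.02595 = 0.05190 ≈ 0.0519.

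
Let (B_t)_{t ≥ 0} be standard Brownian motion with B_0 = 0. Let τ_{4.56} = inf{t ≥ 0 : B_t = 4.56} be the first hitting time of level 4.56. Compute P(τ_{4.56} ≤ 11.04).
P(τ_{4.56} ≤ 11.04) = 2(1 − Φ(4.56/√11.04)) = 2(1 − Φ(1.3724)) ≈ 0.1699

By the reflection principle for standard BM, P(τ_b ≤ t) = 2 · P(B_t ≥ b). Since B_t ~ N(0, t), P(B_t ≥ 4.56) = 1 − Φ(4.56/√t) = 1 − Φ(4.56/√11.04) = 1 − Φ(1.3724) ≈ 0.08497. Doubling: P(τ_{4.56} ≤ 11.04) ≈ 2 · 0.08497 = 0.16994 ≈ 0.1699.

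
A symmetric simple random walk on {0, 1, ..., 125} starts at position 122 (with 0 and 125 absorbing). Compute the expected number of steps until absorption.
E[τ | X_0 = 122] = 366

Let v_k = E[τ | X_0 = k]. Boundary: v_0 = v_125 = 0. Recurrence: v_k = 1 + (v_{k-1} + v_{k+1})/2 for 1 ≤ k ≤ 124. The particular solution to v_k − (v_{k-1} + v_{k+1})/2 = 1 is v_k = −k^2. Adding homogeneous solution A + B k and matching boundaries gives v_k = k (125 − k). Substituting k = 122: v_122 = 122 · 3 = 366.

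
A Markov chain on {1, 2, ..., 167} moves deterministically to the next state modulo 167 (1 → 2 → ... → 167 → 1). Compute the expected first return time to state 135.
E[T_135 | X_0 = 135] = 167

The chain cycles deterministically, so starting at state 135 it returns in exactly 167 steps. Equivalently, the stationary distribution is uniform π_j = 1/167 for every state j, so by Kac's formula E[T_135] = 1/π_135 = 167.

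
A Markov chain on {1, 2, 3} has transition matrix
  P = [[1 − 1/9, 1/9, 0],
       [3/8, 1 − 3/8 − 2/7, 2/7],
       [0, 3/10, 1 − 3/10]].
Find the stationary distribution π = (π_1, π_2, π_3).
π = (567/895, 168/895, 32/179)

This is a birth-death chain on three states, which satisfies detailed balance: π_1 · P_{12} = π_2 · P_{21} and π_2 · P_{23} = π_3 · P_{32}.
From π_1 · 1/9 = π_2 · 3/8: π_2/π_1 = (1/9)/(3/8) = 8/27.
From π_2 · 2/7 = π_3 · 3/10: π_3/π_2 = (2/7)/(3/10) = 20/21.
Take π_1 proportional to 1; then unnormalized π = (1, 8/27, 160/567). Normalize by dividing by the sum 895/567:
  π = (567/895, 168/895, 32/179).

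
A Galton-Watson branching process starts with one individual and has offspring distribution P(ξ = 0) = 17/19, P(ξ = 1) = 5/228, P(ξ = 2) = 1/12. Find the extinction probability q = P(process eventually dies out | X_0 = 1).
q = 1

Mean offspring μ = 0·17/19 + 1·5/228 + 2·1/12 = 43/228 ≤ 1. For μ ≤ 1 with offspring not concentrated at 1, the Galton-Watson process goes extinct almost surely, so q = 1.
(Algebraic check: The pgf is f(s) = 17/19 + 5/228·s + 1/12·s². The extinction probability q is the smallest fixed point of f in [0, 1]. Setting s = f(s):
  1/12·s² + (5/228 − 1)·s + 17/19 = 0
  1/12·s² − (17/19 + 1/12)·s + 17/19 = 0
which factors as (s − 1)·(1/12·s − 17/19) = 0, giving roots s = 1 and s = (17/19)/(1/12) = 204/19. Since 204/19 ≥ 1, the smallest root in [0, 1] is s = 1.)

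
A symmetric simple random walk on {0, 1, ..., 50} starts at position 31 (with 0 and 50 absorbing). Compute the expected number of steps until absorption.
E[τ | X_0 = 31] = 589

Let v_k = E[τ | X_0 = k]. Boundary: v_0 = v_50 = 0. Recurrence: v_k = 1 + (v_{k-1} + v_{k+1})/2 for 1 ≤ k ≤ 49. The particular solution to v_k − (v_{k-1} + v_{k+1})/2 = 1 is v_k = −k^2. Adding homogeneous solution A + B k and matching boundaries gives v_k = k (50 − k). Substituting k = 31: v_31 = 31 · 19 = 589.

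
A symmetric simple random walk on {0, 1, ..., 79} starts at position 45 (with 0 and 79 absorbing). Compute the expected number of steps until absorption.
E[τ | X_0 = 45] = 1530

Let v_k = E[τ | X_0 = k]. Boundary: v_0 = v_79 = 0. Recurrence: v_k = 1 + (v_{k-1} + v_{k+1})/2 for 1 ≤ k ≤ 78. The particular solution to v_k − (v_{k-1} + v_{k+1})/2 = 1 is v_k = −k^2. Adding homogeneous solution A + B k and matching boundaries gives v_k = k (79 − k). Substituting k = 45: v_45 = 45 · 34 = 1530.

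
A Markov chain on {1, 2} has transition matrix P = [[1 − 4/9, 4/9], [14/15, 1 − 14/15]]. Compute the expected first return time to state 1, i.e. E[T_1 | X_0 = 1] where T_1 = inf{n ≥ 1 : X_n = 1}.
E[T_1 | X_0 = 1] = 1/π_1 = 31/21

For an irreducible recurrent Markov chain with stationary distribution π, E[T_i | X_0 = i] = 1/π_i (Kac's formula). Here π_1 = (14/15)/(4/9 + 14/15) = (14/15)/(62/45) = 21/31, so E[T_1 | X_0 = 1] = 1/π_1 = (4/9 + 14/15)/(14/15) = (62/45)/(14/15) = 31/21.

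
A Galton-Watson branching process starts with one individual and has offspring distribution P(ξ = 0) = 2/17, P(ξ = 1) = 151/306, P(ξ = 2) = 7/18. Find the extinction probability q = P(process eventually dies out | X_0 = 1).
q = 36/119

The pgf is f(s) = 2/17 + 151/306·s + 7/18·s². The extinction probability q is the smallest fixed point of f in [0, 1]. Setting s = f(s):
  7/18·s² + (151/306 − 1)·s + 2/17 = 0
  7/18·s² − (2/17 + 7/18)·s + 2/17 = 0
which factors as (s − 1)·(7/18·s − 2/17) = 0, giving roots s = 1 and s = (2/17)/(7/18) = 36/119.
Mean offspring μ = 151/306 + 2·7/18 = 389/306 > 1 (supercritical), so q < 1. The extinction probability is the smaller root: q = (2/17)/(7/18) = 36/119.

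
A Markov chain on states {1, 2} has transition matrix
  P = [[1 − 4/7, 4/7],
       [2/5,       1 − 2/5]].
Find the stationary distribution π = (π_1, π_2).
π_1 = 7/17, π_2 = 10/17

Solve πP = π with π_1 + π_2 = 1. From πP = π: π_1 · (1 − 4/7) + π_2 · 2/5 = π_1 ⇒ π_2 · 2/5 = π_1 · 4/7 ⇒ π_2/π_1 = (4/7)/(2/5) = 10/7. Together with π_1 + π_2 = 1:
  π_1 = (2/5)/(4/7 + 2/5) = (2/5)/(34/35) = 7/17,
  π_2 = (4/7)/(4/7 + 2/5) = (4/7)/(34/35) = 10/17.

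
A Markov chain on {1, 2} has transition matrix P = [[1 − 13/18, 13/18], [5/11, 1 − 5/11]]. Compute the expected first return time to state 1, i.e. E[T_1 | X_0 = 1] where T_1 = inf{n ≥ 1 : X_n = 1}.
E[T_1 | X_0 = 1] = 1/π_1 = 233/90

For an irreducible recurrent Markov chain with stationary distribution π, E[T_i | X_0 = i] = 1/π_i (Kac's formula). Here π_1 = (5/11)/(13/18 + 5/11) = (5/11)/(233/198) = 90/233, so E[T_1 | X_0 = 1] = 1/π_1 = (13/18 + 5/11)/(5/11) = (233/198)/(5/11) = 233/90.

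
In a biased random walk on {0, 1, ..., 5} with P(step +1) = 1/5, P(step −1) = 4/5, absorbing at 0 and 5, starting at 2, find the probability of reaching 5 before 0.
P(hit 5 before 0) = (1 − (4)^2) / (1 − (4)^5) = 5/341

Let u_k denote P(reach 5 before 0 | start at k). Boundary: u_0 = 0, u_5 = 1. Recurrence: u_k = 1/5·u_{k+1} + 4/5·u_{k-1} for 1 ≤ k ≤ 4. Try u_k = A + B·r^k with r = q/p = (4/5)/(1/5) = 4. Substitution satisfies the recurrence; boundary conditions give:
  u_k = (1 − r^k) / (1 − r^N) = (1 − (4)^2) / (1 − (4)^5) = 5/341.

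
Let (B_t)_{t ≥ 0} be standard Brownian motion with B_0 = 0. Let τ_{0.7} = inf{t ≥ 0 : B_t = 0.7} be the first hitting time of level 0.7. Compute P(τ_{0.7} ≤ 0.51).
P(τ_{0.7} ≤ 0.51) = 2(1 − Φ(0.7/√0.51)) = 2(1 − Φ(0.9802)) ≈ 0.3270

By the reflection principle for standard BM, P(τ_b ≤ t) = 2 · P(B_t ≥ b). Since B_t ~ N(0, t), P(B_t ≥ 0.7) = 1 − Φ(0.7/√t) = 1 − Φ(0.7/√0.51) = 1 − Φ(0.9802) ≈ 0.16349. Doubling: P(τ_{0.7} ≤ 0.51) ≈ 2 · 0.16349 = 0.32698 ≈ 0.3270.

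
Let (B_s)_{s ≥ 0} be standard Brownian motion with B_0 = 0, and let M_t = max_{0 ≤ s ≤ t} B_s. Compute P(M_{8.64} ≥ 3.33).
P(M_{8.64} ≥ 3.33) = 2·P(B_{8.64} ≥ 3.33) = 2(1 − Φ(3.33/√8.64)) ≈ 0.2573

By the reflection principle for Brownian motion, P(M_t ≥ a) = 2 · P(B_t ≥ a) for a ≥ 0. Since B_t ~ N(0, t), P(B_t ≥ 3.33) = 1 − Φ(3.33/√t) = 1 − Φ(3.33/√8.64) = 1 − Φ(1.1329). So
  P(M_{8.64} ≥ 3.33) = 2(1 − Φ(1.1329)) ≈ 0.2573.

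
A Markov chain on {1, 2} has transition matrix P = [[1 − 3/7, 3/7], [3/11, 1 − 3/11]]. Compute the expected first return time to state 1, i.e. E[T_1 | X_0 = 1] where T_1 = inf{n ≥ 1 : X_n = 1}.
E[T_1 | X_0 = 1] = 1/π_1 = 18/7

For an irreducible recurrent Markov chain with stationary distribution π, E[T_i | X_0 = i] = 1/π_i (Kac's formula). Here π_1 = (3/11)/(3/7 + 3/11) = (3/11)/(54/77) = 7/18, so E[T_1 | X_0 = 1] = 1/π_1 = (3/7 + 3/11)/(3/11) = (54/77)/(3/11) = 18/7.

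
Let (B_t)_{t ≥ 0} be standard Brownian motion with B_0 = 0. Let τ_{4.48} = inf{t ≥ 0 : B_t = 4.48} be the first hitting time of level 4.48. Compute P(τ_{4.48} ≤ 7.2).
P(τ_{4.48} ≤ 7.2) = 2(1 − Φ(4.48/√7.2)) = 2(1 − Φ(1.6696)) ≈ 0.0950

By the reflection principle for standard BM, P(τ_b ≤ t) = 2 · P(B_t ≥ b). Since B_t ~ N(0, t), P(B_t ≥ 4.48) = 1 − Φ(4.48/√t) = 1 − Φ(4.48/√7.2) = 1 − Φ(1.6696) ≈ 0.04750. Doubling: P(τ_{4.48} ≤ 7.2) ≈ 2 · 0.04750 = 0.09500 ≈ 0.0950.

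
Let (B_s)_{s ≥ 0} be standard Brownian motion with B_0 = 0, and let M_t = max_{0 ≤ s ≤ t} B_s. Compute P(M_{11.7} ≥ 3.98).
P(M_{11.7} ≥ 3.98) = 2·P(B_{11.7} ≥ 3.98) = 2(1 − Φ(3.98/√11.7)) ≈ 0.2446

By the reflection principle for Brownian motion, P(M_t ≥ a) = 2 · P(B_t ≥ a) for a ≥ 0. Since B_t ~ N(0, t), P(B_t ≥ 3.98) = 1 − Φ(3.98/√t) = 1 − Φ(3.98/√11.7) = 1 − Φ(1.1636). So
  P(M_{11.7} ≥ 3.98) = 2(1 − Φ(1.1636)) ≈ 0.2446.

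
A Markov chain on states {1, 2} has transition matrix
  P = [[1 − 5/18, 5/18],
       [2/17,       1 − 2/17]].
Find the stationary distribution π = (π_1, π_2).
π_1 = 36/121, π_2 = 85/121

Solve πP = π with π_1 + π_2 = 1. From πP = π: π_1 · (1 − 5/18) + π_2 · 2/17 = π_1 ⇒ π_2 · 2/17 = π_1 · 5/18 ⇒ π_2/π_1 = (5/18)/(2/17) = 85/36. Together with π_1 + π_2 = 1:
  π_1 = (2/17)/(5/18 + 2/17) = (2/17)/(121/306) = 36/121,
  π_2 = (5/18)/(5/18 + 2/17) = (5/18)/(121/306) = 85/121.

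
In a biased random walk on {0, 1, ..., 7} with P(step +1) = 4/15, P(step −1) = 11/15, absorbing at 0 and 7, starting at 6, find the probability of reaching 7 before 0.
P(hit 7 before 0) = (1 − (11/4)^6) / (1 − (11/4)^7) = 1009980/2781541

Let u_k denote P(reach 7 before 0 | start at k). Boundary: u_0 = 0, u_7 = 1. Recurrence: u_k = 4/15·u_{k+1} + 11/15·u_{k-1} for 1 ≤ k ≤ 6. Try u_k = A + B·r^k with r = q/p = (11/15)/(4/15) = 11/4. Substitution satisfies the recurrence; boundary conditions give:
  u_k = (1 − r^k) / (1 − r^N) = (1 − (11/4)^6) / (1 − (11/4)^7) = 1009980/2781541.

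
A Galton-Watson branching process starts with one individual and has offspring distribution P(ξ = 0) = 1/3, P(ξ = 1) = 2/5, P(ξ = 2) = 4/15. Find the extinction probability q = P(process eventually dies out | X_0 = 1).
q = 1

Mean offspring μ = 0·1/3 + 1·2/5 + 2·4/15 = 14/15 ≤ 1. For μ ≤ 1 with offspring not concentrated at 1, the Galton-Watson process goes extinct almost surely, so q = 1.
(Algebraic check: The pgf is f(s) = 1/3 + 2/5·s + 4/15·s². The extinction probability q is the smallest fixed point of f in [0, 1]. Setting s = f(s):
  4/15·s² + (2/5 − 1)·s + 1/3 = 0
  4/15·s² − (1/3 + 4/15)·s + 1/3 = 0
which factors as (s − 1)·(4/15·s − 1/3) = 0, giving roots s = 1 and s = (1/3)/(4/15) = 5/4. Since 5/4 ≥ 1, the smallest root in [0, 1] is s = 1.)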